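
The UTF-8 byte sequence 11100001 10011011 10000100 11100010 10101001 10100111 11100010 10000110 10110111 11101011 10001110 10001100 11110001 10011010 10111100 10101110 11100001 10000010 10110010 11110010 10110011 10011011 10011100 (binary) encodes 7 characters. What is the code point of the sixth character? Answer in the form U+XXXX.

Offset 0: leading byte 0xE1 = 11100001 → 3-byte char #1 = E1 9B 84.
Offset 3: leading byte 0xE2 = 11100010 → 3-byte char #2 = E2 A9 A7.
Offset 6: leading byte 0xE2 = 11100010 → 3-byte char #3 = E2 86 B7.
Offset 9: leading byte 0xEB = 11101011 → 3-byte char #4 = EB 8E 8C.
Offset 12: leading byte 0xF1 = 11110001 → 4-byte char #5 = F1 9A BC AE.
Offset 16: leading byte 0xE1 = 11100001 → 3-byte char #6 = E1 82 B2.
Leading byte 0xE1 = 11100001 matches 1110xxxx → 3-byte sequence.
Byte 1: 0xE1 = 11100001, payload 0001 (4 bits).
Byte 2: 0x82 = 10000010 (10xxxxxx ✓), payload 000010.
Byte 3: 0xB2 = 10110010 (10xxxxxx ✓), payload 110010.
Concatenate: 0001000010110010 = 0x10B2 (16 bits → U+10B2).

U+10B2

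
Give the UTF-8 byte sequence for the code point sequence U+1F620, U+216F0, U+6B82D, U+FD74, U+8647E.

U+1F620: 4-byte form → F0 9F 98 A0.
U+216F0: 4-byte form → F0 A1 9B B0.
U+6B82D: 4-byte form → F1 AB A0 AD.
U+FD74: 3-byte form → EF B5 B4.
U+8647E: 4-byte form → F2 86 91 BE.
Concatenated (19 bytes): F0 9F 98 A0 F0 A1 9B B0 F1 AB A0 AD EF B5 B4 F2 86 91 BE.

F0 9F 98 A0 F0 A1 9B B0 F1 AB A0 AD EF B5 B4 F2 86 91 BE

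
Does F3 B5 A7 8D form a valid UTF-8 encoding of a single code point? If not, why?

Leading byte 0xF3 = 11110011 → 4-byte form.
Continuation bytes 0xB5=10110101, 0xA7=10100111, 0x8D=10001101 all match 10xxxxxx.
Decoded value 0xF59CD is ≥ 0x10000 (shortest form) and not a surrogate.

valid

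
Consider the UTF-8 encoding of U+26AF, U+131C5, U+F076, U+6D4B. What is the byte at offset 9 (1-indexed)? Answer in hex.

1-indexed offset 9 is 0-indexed offset 8.
U+26AF → 3-byte form E2 9A AF at offsets 0–2.
U+131C5 → 4-byte form F0 93 87 85 at offsets 3–6.
U+F076 → 3-byte form EF 81 B6 at offsets 7–9.
Offset 8 falls in char 3's range; it's byte 2 of EF 81 B6 = 0x81.

0x81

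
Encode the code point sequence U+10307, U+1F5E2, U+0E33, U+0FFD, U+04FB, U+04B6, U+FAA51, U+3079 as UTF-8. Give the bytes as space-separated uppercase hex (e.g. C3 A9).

F0 90 8C 87 F0 9F 97 A2 E0 B8 B3 E0 BF BD D3 BB D2 B6 F3 BA A9 91 E3 81 B9

U+10307: 4-byte form → F0 90 8C 87.
U+1F5E2: 4-byte form → F0 9F 97 A2.
U+0E33: 3-byte form → E0 B8 B3.
U+0FFD: 3-byte form → E0 BF BD.
U+04FB: 2-byte form → D3 BB.
U+04B6: 2-byte form → D2 B6.
U+FAA51: 4-byte form → F3 BA A9 91.
U+3079: 3-byte form → E3 81 B9.
Concatenated (25 bytes): F0 90 8C 87 F0 9F 97 A2 E0 B8 B3 E0 BF BD D3 BB D2 B6 F3 BA A9 91 E3 81 B9.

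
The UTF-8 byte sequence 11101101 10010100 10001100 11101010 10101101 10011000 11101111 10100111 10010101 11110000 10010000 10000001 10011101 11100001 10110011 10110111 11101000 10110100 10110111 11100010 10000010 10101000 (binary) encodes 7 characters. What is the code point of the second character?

Offset 0: leading byte 0xED = 11101101 → 3-byte char #1 = ED 94 8C.
Offset 3: leading byte 0xEA = 11101010 → 3-byte char #2 = EA AD 98.
Leading byte 0xEA = 11101010 matches 1110xxxx → 3-byte sequence.
Byte 1: 0xEA = 11101010, payload 1010 (4 bits).
Byte 2: 0xAD = 10101101 (10xxxxxx ✓), payload 101101.
Byte 3: 0x98 = 10011000 (10xxxxxx ✓), payload 011000.
Concatenate: 1010101101011000 = 0xAB58 (16 bits → U+AB58).

U+AB58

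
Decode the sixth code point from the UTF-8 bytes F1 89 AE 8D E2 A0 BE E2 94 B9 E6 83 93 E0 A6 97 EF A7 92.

U+F9D2

Offset 0: leading byte 0xF1 = 11110001 → 4-byte char #1 = F1 89 AE 8D.
Offset 4: leading byte 0xE2 = 11100010 → 3-byte char #2 = E2 A0 BE.
Offset 7: leading byte 0xE2 = 11100010 → 3-byte char #3 = E2 94 B9.
Offset 10: leading byte 0xE6 = 11100110 → 3-byte char #4 = E6 83 93.
Offset 13: leading byte 0xE0 = 11100000 → 3-byte char #5 = E0 A6 97.
Offset 16: leading byte 0xEF = 11101111 → 3-byte char #6 = EF A7 92.
Leading byte 0xEF = 11101111 matches 1110xxxx → 3-byte sequence.
Byte 1: 0xEF = 11101111, payload 1111 (4 bits).
Byte 2: 0xA7 = 10100111 (10xxxxxx ✓), payload 100111.
Byte 3: 0x92 = 10010010 (10xxxxxx ✓), payload 010010.
Concatenate: 1111100111010010 = 0xF9D2 (16 bits → U+F9D2).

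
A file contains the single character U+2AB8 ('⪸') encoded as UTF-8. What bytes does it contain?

U+2AB8 = 0x2AB8 = 10936 decimal. In range U+0800–U+FFFF → 3-byte form: 1110xxxx 10xxxxxx 10xxxxxx.
Binary (16 bits): 0010101010111000.
Split 4+6+6: 0010 | 101010 | 111000.
Byte 1: 11100010 = 0xE2.
Byte 2: 10101010 = 0xAA.
Byte 3: 10111000 = 0xB8.

E2 AA B8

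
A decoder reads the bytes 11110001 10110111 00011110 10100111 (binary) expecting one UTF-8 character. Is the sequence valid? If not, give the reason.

invalid (non-continuation byte where continuation expected)

Leading byte 0xF1 = 11110001 → 4-byte form.
Byte 3 is 0x1E = 00011110, which is not 10xxxxxx — expected a continuation byte.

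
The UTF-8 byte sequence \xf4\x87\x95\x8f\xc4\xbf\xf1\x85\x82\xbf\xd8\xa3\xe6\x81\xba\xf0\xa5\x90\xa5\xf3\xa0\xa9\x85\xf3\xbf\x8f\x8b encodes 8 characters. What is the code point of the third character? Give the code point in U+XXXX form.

U+450BF

Offset 0: leading byte 0xF4 = 11110100 → 4-byte char #1 = F4 87 95 8F.
Offset 4: leading byte 0xC4 = 11000100 → 2-byte char #2 = C4 BF.
Offset 6: leading byte 0xF1 = 11110001 → 4-byte char #3 = F1 85 82 BF.
Leading byte 0xF1 = 11110001 matches 11110xxx → 4-byte sequence.
Byte 1: 0xF1 = 11110001, payload 001 (3 bits).
Byte 2: 0x85 = 10000101 (10xxxxxx ✓), payload 000101.
Byte 3: 0x82 = 10000010 (10xxxxxx ✓), payload 000010.
Byte 4: 0xBF = 10111111 (10xxxxxx ✓), payload 111111.
Concatenate: 001000101000010111111 = 0x450BF (21 bits → U+450BF).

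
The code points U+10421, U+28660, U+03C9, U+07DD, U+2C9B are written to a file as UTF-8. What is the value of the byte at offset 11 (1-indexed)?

0xDF

1-indexed offset 11 is 0-indexed offset 10.
U+10421 → 4-byte form F0 90 90 A1 at offsets 0–3.
U+28660 → 4-byte form F0 A8 99 A0 at offsets 4–7.
U+03C9 → 2-byte form CF 89 at offsets 8–9.
U+07DD → 2-byte form DF 9D at offsets 10–11.
Offset 10 falls in char 4's range; it's byte 1 of DF 9D = 0xDF.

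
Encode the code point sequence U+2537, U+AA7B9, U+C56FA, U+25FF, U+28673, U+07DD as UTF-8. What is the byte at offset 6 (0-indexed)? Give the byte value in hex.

U+2537 → 3-byte form E2 94 B7 at offsets 0–2.
U+AA7B9 → 4-byte form F2 AA 9E B9 at offsets 3–6.
Offset 6 falls in char 2's range; it's byte 4 of F2 AA 9E B9 = 0xB9.

0xB9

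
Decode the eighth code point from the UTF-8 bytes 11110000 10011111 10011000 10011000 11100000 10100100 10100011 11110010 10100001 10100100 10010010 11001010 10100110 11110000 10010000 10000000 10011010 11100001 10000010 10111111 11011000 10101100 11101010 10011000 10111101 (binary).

U+A63D

Offset 0: leading byte 0xF0 = 11110000 → 4-byte char #1 = F0 9F 98 98.
Offset 4: leading byte 0xE0 = 11100000 → 3-byte char #2 = E0 A4 A3.
Offset 7: leading byte 0xF2 = 11110010 → 4-byte char #3 = F2 A1 A4 92.
Offset 11: leading byte 0xCA = 11001010 → 2-byte char #4 = CA A6.
Offset 13: leading byte 0xF0 = 11110000 → 4-byte char #5 = F0 90 80 9A.
Offset 17: leading byte 0xE1 = 11100001 → 3-byte char #6 = E1 82 BF.
Offset 20: leading byte 0xD8 = 11011000 → 2-byte char #7 = D8 AC.
Offset 22: leading byte 0xEA = 11101010 → 3-byte char #8 = EA 98 BD.
Leading byte 0xEA = 11101010 matches 1110xxxx → 3-byte sequence.
Byte 1: 0xEA = 11101010, payload 1010 (4 bits).
Byte 2: 0x98 = 10011000 (10xxxxxx ✓), payload 011000.
Byte 3: 0xBD = 10111101 (10xxxxxx ✓), payload 111101.
Concatenate: 1010011000111101 = 0xA63D (16 bits → U+A63D).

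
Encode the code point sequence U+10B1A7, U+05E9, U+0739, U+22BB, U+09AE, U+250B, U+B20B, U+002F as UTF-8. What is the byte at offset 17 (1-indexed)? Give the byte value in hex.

1-indexed offset 17 is 0-indexed offset 16.
U+10B1A7 → 4-byte form F4 8B 86 A7 at offsets 0–3.
U+05E9 → 2-byte form D7 A9 at offsets 4–5.
U+0739 → 2-byte form DC B9 at offsets 6–7.
U+22BB → 3-byte form E2 8A BB at offsets 8–10.
U+09AE → 3-byte form E0 A6 AE at offsets 11–13.
U+250B → 3-byte form E2 94 8B at offsets 14–16.
Offset 16 falls in char 6's range; it's byte 3 of E2 94 8B = 0x8B.

0x8B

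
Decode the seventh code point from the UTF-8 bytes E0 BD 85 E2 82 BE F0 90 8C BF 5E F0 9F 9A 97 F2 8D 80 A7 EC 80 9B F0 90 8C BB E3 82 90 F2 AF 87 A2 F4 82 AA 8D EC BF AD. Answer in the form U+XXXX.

U+C01B

Offset 0: leading byte 0xE0 = 11100000 → 3-byte char #1 = E0 BD 85.
Offset 3: leading byte 0xE2 = 11100010 → 3-byte char #2 = E2 82 BE.
Offset 6: leading byte 0xF0 = 11110000 → 4-byte char #3 = F0 90 8C BF.
Offset 10: leading byte 0x5E = 01011110 → 1-byte char #4 = 5E.
Offset 11: leading byte 0xF0 = 11110000 → 4-byte char #5 = F0 9F 9A 97.
Offset 15: leading byte 0xF2 = 11110010 → 4-byte char #6 = F2 8D 80 A7.
Offset 19: leading byte 0xEC = 11101100 → 3-byte char #7 = EC 80 9B.
Leading byte 0xEC = 11101100 matches 1110xxxx → 3-byte sequence.
Byte 1: 0xEC = 11101100, payload 1100 (4 bits).
Byte 2: 0x80 = 10000000 (10xxxxxx ✓), payload 000000.
Byte 3: 0x9B = 10011011 (10xxxxxx ✓), payload 011011.
Concatenate: 1100000000011011 = 0xC01B (16 bits → U+C01B).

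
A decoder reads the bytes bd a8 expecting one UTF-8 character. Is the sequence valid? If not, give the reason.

invalid (continuation byte with no leading byte)

Byte 0xBD = 10111101 has the form 10xxxxxx — a continuation byte — but there is no preceding leading byte.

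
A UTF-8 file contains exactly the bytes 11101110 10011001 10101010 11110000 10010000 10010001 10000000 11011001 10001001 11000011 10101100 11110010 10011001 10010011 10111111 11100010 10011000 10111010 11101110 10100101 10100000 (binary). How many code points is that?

7

Byte at offset 0: 0xEE = 11101110 → 3-byte char (#1). Advance 3.
Byte at offset 3: 0xF0 = 11110000 → 4-byte char (#2). Advance 4.
Byte at offset 7: 0xD9 = 11011001 → 2-byte char (#3). Advance 2.
Byte at offset 9: 0xC3 = 11000011 → 2-byte char (#4). Advance 2.
Byte at offset 11: 0xF2 = 11110010 → 4-byte char (#5). Advance 4.
Byte at offset 15: 0xE2 = 11100010 → 3-byte char (#6). Advance 3.
Byte at offset 18: 0xEE = 11101110 → 3-byte char (#7). Advance 3.
Reached end at offset 21 after 7 code points.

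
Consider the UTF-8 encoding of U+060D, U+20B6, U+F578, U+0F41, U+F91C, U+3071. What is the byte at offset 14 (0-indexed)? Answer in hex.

0xE3

U+060D → 2-byte form D8 8D at offsets 0–1.
U+20B6 → 3-byte form E2 82 B6 at offsets 2–4.
U+F578 → 3-byte form EF 95 B8 at offsets 5–7.
U+0F41 → 3-byte form E0 BD 81 at offsets 8–10.
U+F91C → 3-byte form EF A4 9C at offsets 11–13.
U+3071 → 3-byte form E3 81 B1 at offsets 14–16.
Offset 14 falls in char 6's range; it's byte 1 of E3 81 B1 = 0xE3.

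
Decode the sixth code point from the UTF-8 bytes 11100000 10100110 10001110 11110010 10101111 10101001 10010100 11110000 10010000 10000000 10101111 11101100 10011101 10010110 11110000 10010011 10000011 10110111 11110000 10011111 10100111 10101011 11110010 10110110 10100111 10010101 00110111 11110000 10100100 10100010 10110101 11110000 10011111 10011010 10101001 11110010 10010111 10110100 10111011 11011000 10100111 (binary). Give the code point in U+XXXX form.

Offset 0: leading byte 0xE0 = 11100000 → 3-byte char #1 = E0 A6 8E.
Offset 3: leading byte 0xF2 = 11110010 → 4-byte char #2 = F2 AF A9 94.
Offset 7: leading byte 0xF0 = 11110000 → 4-byte char #3 = F0 90 80 AF.
Offset 11: leading byte 0xEC = 11101100 → 3-byte char #4 = EC 9D 96.
Offset 14: leading byte 0xF0 = 11110000 → 4-byte char #5 = F0 93 83 B7.
Offset 18: leading byte 0xF0 = 11110000 → 4-byte char #6 = F0 9F A7 AB.
Leading byte 0xF0 = 11110000 matches 11110xxx → 4-byte sequence.
Byte 1: 0xF0 = 11110000, payload 000 (3 bits).
Byte 2: 0x9F = 10011111 (10xxxxxx ✓), payload 011111.
Byte 3: 0xA7 = 10100111 (10xxxxxx ✓), payload 100111.
Byte 4: 0xAB = 10101011 (10xxxxxx ✓), payload 101011.
Concatenate: 000011111100111101011 = 0x1F9EB (21 bits → U+1F9EB).

U+1F9EB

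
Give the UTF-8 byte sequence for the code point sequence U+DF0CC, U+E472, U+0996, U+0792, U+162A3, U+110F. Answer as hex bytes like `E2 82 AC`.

F3 9F 83 8C EE 91 B2 E0 A6 96 DE 92 F0 96 8A A3 E1 84 8F

U+DF0CC: 4-byte form → F3 9F 83 8C.
U+E472: 3-byte form → EE 91 B2.
U+0996: 3-byte form → E0 A6 96.
U+0792: 2-byte form → DE 92.
U+162A3: 4-byte form → F0 96 8A A3.
U+110F: 3-byte form → E1 84 8F.
Concatenated (19 bytes): F3 9F 83 8C EE 91 B2 E0 A6 96 DE 92 F0 96 8A A3 E1 84 8F.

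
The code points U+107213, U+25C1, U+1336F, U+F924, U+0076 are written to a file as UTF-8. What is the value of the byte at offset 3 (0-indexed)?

0x93

U+107213 → 4-byte form F4 87 88 93 at offsets 0–3.
Offset 3 falls in char 1's range; it's byte 4 of F4 87 88 93 = 0x93.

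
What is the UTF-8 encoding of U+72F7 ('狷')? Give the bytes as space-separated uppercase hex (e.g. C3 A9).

E7 8B B7

U+72F7 = 0x72F7 = 29431 decimal. In range U+0800–U+FFFF → 3-byte form: 1110xxxx 10xxxxxx 10xxxxxx.
Binary (16 bits): 0111001011110111.
Split 4+6+6: 0111 | 001011 | 110111.
Byte 1: 11100111 = 0xE7.
Byte 2: 10001011 = 0x8B.
Byte 3: 10110111 = 0xB7.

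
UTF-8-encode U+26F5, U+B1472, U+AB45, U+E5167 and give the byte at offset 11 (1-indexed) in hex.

0xF3

1-indexed offset 11 is 0-indexed offset 10.
U+26F5 → 3-byte form E2 9B B5 at offsets 0–2.
U+B1472 → 4-byte form F2 B1 91 B2 at offsets 3–6.
U+AB45 → 3-byte form EA AD 85 at offsets 7–9.
U+E5167 → 4-byte form F3 A5 85 A7 at offsets 10–13.
Offset 10 falls in char 4's range; it's byte 1 of F3 A5 85 A7 = 0xF3.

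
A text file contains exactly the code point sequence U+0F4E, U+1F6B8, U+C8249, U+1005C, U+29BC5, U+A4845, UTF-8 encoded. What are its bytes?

E0 BD 8E F0 9F 9A B8 F3 88 89 89 F0 90 81 9C F0 A9 AF 85 F2 A4 A1 85

U+0F4E: 3-byte form → E0 BD 8E.
U+1F6B8: 4-byte form → F0 9F 9A B8.
U+C8249: 4-byte form → F3 88 89 89.
U+1005C: 4-byte form → F0 90 81 9C.
U+29BC5: 4-byte form → F0 A9 AF 85.
U+A4845: 4-byte form → F2 A4 A1 85.
Concatenated (23 bytes): E0 BD 8E F0 9F 9A B8 F3 88 89 89 F0 90 81 9C F0 A9 AF 85 F2 A4 A1 85.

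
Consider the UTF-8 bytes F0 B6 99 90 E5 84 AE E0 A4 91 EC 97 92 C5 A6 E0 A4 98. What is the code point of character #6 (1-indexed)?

U+0918

Offset 0: leading byte 0xF0 = 11110000 → 4-byte char #1 = F0 B6 99 90.
Offset 4: leading byte 0xE5 = 11100101 → 3-byte char #2 = E5 84 AE.
Offset 7: leading byte 0xE0 = 11100000 → 3-byte char #3 = E0 A4 91.
Offset 10: leading byte 0xEC = 11101100 → 3-byte char #4 = EC 97 92.
Offset 13: leading byte 0xC5 = 11000101 → 2-byte char #5 = C5 A6.
Offset 15: leading byte 0xE0 = 11100000 → 3-byte char #6 = E0 A4 98.
Leading byte 0xE0 = 11100000 matches 1110xxxx → 3-byte sequence.
Byte 1: 0xE0 = 11100000, payload 0000 (4 bits).
Byte 2: 0xA4 = 10100100 (10xxxxxx ✓), payload 100100.
Byte 3: 0x98 = 10011000 (10xxxxxx ✓), payload 011000.
Concatenate: 0000100100011000 = 0x918 (16 bits → U+0918).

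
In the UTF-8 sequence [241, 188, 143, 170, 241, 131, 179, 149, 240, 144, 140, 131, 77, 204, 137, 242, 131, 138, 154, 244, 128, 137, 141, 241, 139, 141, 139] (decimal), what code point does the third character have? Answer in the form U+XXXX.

Offset 0: leading byte 0xF1 = 11110001 → 4-byte char #1 = F1 BC 8F AA.
Offset 4: leading byte 0xF1 = 11110001 → 4-byte char #2 = F1 83 B3 95.
Offset 8: leading byte 0xF0 = 11110000 → 4-byte char #3 = F0 90 8C 83.
Leading byte 0xF0 = 11110000 matches 11110xxx → 4-byte sequence.
Byte 1: 0xF0 = 11110000, payload 000 (3 bits).
Byte 2: 0x90 = 10010000 (10xxxxxx ✓), payload 010000.
Byte 3: 0x8C = 10001100 (10xxxxxx ✓), payload 001100.
Byte 4: 0x83 = 10000011 (10xxxxxx ✓), payload 000011.
Concatenate: 000010000001100000011 = 0x10303 (21 bits → U+10303).

U+10303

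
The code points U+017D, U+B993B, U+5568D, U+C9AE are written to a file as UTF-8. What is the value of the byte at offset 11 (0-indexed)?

U+017D → 2-byte form C5 BD at offsets 0–1.
U+B993B → 4-byte form F2 B9 A4 BB at offsets 2–5.
U+5568D → 4-byte form F1 95 9A 8D at offsets 6–9.
U+C9AE → 3-byte form EC A6 AE at offsets 10–12.
Offset 11 falls in char 4's range; it's byte 2 of EC A6 AE = 0xA6.

0xA6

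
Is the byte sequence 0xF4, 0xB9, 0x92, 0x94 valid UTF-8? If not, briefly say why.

invalid (encodes a value above U+10FFFF)

Leading byte 0xF4 = 11110100 → 4-byte form.
Payload = 0x139494, which exceeds U+10FFFF, the maximum Unicode code point. (Leading bytes F5–FF, or F4 followed by ≥ 0x90, are invalid.)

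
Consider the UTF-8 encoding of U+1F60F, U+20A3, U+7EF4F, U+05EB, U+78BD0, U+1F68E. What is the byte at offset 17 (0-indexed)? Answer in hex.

0xF0

U+1F60F → 4-byte form F0 9F 98 8F at offsets 0–3.
U+20A3 → 3-byte form E2 82 A3 at offsets 4–6.
U+7EF4F → 4-byte form F1 BE BD 8F at offsets 7–10.
U+05EB → 2-byte form D7 AB at offsets 11–12.
U+78BD0 → 4-byte form F1 B8 AF 90 at offsets 13–16.
U+1F68E → 4-byte form F0 9F 9A 8E at offsets 17–20.
Offset 17 falls in char 6's range; it's byte 1 of F0 9F 9A 8E = 0xF0.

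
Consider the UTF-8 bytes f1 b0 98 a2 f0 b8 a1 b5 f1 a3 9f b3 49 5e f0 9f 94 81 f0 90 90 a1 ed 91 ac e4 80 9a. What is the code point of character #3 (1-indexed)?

U+637F3

Offset 0: leading byte 0xF1 = 11110001 → 4-byte char #1 = F1 B0 98 A2.
Offset 4: leading byte 0xF0 = 11110000 → 4-byte char #2 = F0 B8 A1 B5.
Offset 8: leading byte 0xF1 = 11110001 → 4-byte char #3 = F1 A3 9F B3.
Leading byte 0xF1 = 11110001 matches 11110xxx → 4-byte sequence.
Byte 1: 0xF1 = 11110001, payload 001 (3 bits).
Byte 2: 0xA3 = 10100011 (10xxxxxx ✓), payload 100011.
Byte 3: 0x9F = 10011111 (10xxxxxx ✓), payload 011111.
Byte 4: 0xB3 = 10110011 (10xxxxxx ✓), payload 110011.
Concatenate: 001100011011111110011 = 0x637F3 (21 bits → U+637F3).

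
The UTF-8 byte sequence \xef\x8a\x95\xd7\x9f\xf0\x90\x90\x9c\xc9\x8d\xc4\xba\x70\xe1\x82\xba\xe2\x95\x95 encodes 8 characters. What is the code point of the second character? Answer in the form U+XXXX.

U+05DF

Offset 0: leading byte 0xEF = 11101111 → 3-byte char #1 = EF 8A 95.
Offset 3: leading byte 0xD7 = 11010111 → 2-byte char #2 = D7 9F.
Leading byte 0xD7 = 11010111 matches 110xxxxx → 2-byte sequence.
Byte 1: 0xD7 = 11010111, payload 10111 (5 bits).
Byte 2: 0x9F = 10011111 (10xxxxxx ✓), payload 011111.
Concatenate: 10111011111 = 0x5DF (11 bits → U+05DF).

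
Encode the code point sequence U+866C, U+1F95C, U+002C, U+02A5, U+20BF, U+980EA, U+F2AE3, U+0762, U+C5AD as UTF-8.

E8 99 AC F0 9F A5 9C 2C CA A5 E2 82 BF F2 98 83 AA F3 B2 AB A3 DD A2 EC 96 AD

U+866C: 3-byte form → E8 99 AC.
U+1F95C: 4-byte form → F0 9F A5 9C.
U+002C: 1-byte form → 2C.
U+02A5: 2-byte form → CA A5.
U+20BF: 3-byte form → E2 82 BF.
U+980EA: 4-byte form → F2 98 83 AA.
U+F2AE3: 4-byte form → F3 B2 AB A3.
U+0762: 2-byte form → DD A2.
U+C5AD: 3-byte form → EC 96 AD.
Concatenated (26 bytes): E8 99 AC F0 9F A5 9C 2C CA A5 E2 82 BF F2 98 83 AA F3 B2 AB A3 DD A2 EC 96 AD.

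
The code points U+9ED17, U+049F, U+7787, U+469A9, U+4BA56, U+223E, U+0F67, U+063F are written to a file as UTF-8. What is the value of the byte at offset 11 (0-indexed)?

0xA6

U+9ED17 → 4-byte form F2 9E B4 97 at offsets 0–3.
U+049F → 2-byte form D2 9F at offsets 4–5.
U+7787 → 3-byte form E7 9E 87 at offsets 6–8.
U+469A9 → 4-byte form F1 86 A6 A9 at offsets 9–12.
Offset 11 falls in char 4's range; it's byte 3 of F1 86 A6 A9 = 0xA6.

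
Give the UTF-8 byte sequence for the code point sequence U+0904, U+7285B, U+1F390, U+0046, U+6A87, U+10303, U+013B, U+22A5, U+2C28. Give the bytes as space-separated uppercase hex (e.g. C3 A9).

E0 A4 84 F1 B2 A1 9B F0 9F 8E 90 46 E6 AA 87 F0 90 8C 83 C4 BB E2 8A A5 E2 B0 A8

U+0904: 3-byte form → E0 A4 84.
U+7285B: 4-byte form → F1 B2 A1 9B.
U+1F390: 4-byte form → F0 9F 8E 90.
U+0046: 1-byte form → 46.
U+6A87: 3-byte form → E6 AA 87.
U+10303: 4-byte form → F0 90 8C 83.
U+013B: 2-byte form → C4 BB.
U+22A5: 3-byte form → E2 8A A5.
U+2C28: 3-byte form → E2 B0 A8.
Concatenated (27 bytes): E0 A4 84 F1 B2 A1 9B F0 9F 8E 90 46 E6 AA 87 F0 90 8C 83 C4 BB E2 8A A5 E2 B0 A8.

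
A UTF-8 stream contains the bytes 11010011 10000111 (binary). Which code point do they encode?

U+04C7

Leading byte 0xD3 = 11010011 matches 110xxxxx → 2-byte sequence.
Byte 1: 0xD3 = 11010011, payload 10011 (5 bits).
Byte 2: 0x87 = 10000111 (10xxxxxx ✓), payload 000111.
Concatenate: 10011000111 = 0x4C7 (11 bits → U+04C7).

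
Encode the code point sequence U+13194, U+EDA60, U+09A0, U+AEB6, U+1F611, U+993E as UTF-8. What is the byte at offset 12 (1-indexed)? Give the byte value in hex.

1-indexed offset 12 is 0-indexed offset 11.
U+13194 → 4-byte form F0 93 86 94 at offsets 0–3.
U+EDA60 → 4-byte form F3 AD A9 A0 at offsets 4–7.
U+09A0 → 3-byte form E0 A6 A0 at offsets 8–10.
U+AEB6 → 3-byte form EA BA B6 at offsets 11–13.
Offset 11 falls in char 4's range; it's byte 1 of EA BA B6 = 0xEA.

0xEA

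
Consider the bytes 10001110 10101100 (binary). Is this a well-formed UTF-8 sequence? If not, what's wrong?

invalid (continuation byte with no leading byte)

Byte 0x8E = 10001110 has the form 10xxxxxx — a continuation byte — but there is no preceding leading byte.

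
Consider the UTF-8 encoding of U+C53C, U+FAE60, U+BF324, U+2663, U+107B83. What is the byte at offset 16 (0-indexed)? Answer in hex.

U+C53C → 3-byte form EC 94 BC at offsets 0–2.
U+FAE60 → 4-byte form F3 BA B9 A0 at offsets 3–6.
U+BF324 → 4-byte form F2 BF 8C A4 at offsets 7–10.
U+2663 → 3-byte form E2 99 A3 at offsets 11–13.
U+107B83 → 4-byte form F4 87 AE 83 at offsets 14–17.
Offset 16 falls in char 5's range; it's byte 3 of F4 87 AE 83 = 0xAE.

0xAE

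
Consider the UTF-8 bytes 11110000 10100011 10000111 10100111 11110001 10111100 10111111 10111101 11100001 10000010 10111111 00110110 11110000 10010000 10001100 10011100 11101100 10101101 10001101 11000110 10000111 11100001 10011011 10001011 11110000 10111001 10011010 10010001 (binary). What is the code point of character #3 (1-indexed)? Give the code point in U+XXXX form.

Offset 0: leading byte 0xF0 = 11110000 → 4-byte char #1 = F0 A3 87 A7.
Offset 4: leading byte 0xF1 = 11110001 → 4-byte char #2 = F1 BC BF BD.
Offset 8: leading byte 0xE1 = 11100001 → 3-byte char #3 = E1 82 BF.
Leading byte 0xE1 = 11100001 matches 1110xxxx → 3-byte sequence.
Byte 1: 0xE1 = 11100001, payload 0001 (4 bits).
Byte 2: 0x82 = 10000010 (10xxxxxx ✓), payload 000010.
Byte 3: 0xBF = 10111111 (10xxxxxx ✓), payload 111111.
Concatenate: 0001000010111111 = 0x10BF (16 bits → U+10BF).

U+10BF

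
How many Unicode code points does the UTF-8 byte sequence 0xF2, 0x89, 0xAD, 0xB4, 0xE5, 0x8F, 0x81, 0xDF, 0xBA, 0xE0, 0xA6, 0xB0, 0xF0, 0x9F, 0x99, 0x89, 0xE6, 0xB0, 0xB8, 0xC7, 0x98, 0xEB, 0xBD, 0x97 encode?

Byte at offset 0: 0xF2 = 11110010 → 4-byte char (#1). Advance 4.
Byte at offset 4: 0xE5 = 11100101 → 3-byte char (#2). Advance 3.
Byte at offset 7: 0xDF = 11011111 → 2-byte char (#3). Advance 2.
Byte at offset 9: 0xE0 = 11100000 → 3-byte char (#4). Advance 3.
Byte at offset 12: 0xF0 = 11110000 → 4-byte char (#5). Advance 4.
Byte at offset 16: 0xE6 = 11100110 → 3-byte char (#6). Advance 3.
Byte at offset 19: 0xC7 = 11000111 → 2-byte char (#7). Advance 2.
Byte at offset 21: 0xEB = 11101011 → 3-byte char (#8). Advance 3.
Reached end at offset 24 after 8 code points.

8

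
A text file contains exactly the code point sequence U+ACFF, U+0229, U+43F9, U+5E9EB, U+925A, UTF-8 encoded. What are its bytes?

U+ACFF: 3-byte form → EA B3 BF.
U+0229: 2-byte form → C8 A9.
U+43F9: 3-byte form → E4 8F B9.
U+5E9EB: 4-byte form → F1 9E A7 AB.
U+925A: 3-byte form → E9 89 9A.
Concatenated (15 bytes): EA B3 BF C8 A9 E4 8F B9 F1 9E A7 AB E9 89 9A.

EA B3 BF C8 A9 E4 8F B9 F1 9E A7 AB E9 89 9A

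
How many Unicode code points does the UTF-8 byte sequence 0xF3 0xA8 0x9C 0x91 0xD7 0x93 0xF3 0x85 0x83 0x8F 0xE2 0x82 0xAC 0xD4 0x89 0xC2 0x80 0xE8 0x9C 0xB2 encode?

Byte at offset 0: 0xF3 = 11110011 → 4-byte char (#1). Advance 4.
Byte at offset 4: 0xD7 = 11010111 → 2-byte char (#2). Advance 2.
Byte at offset 6: 0xF3 = 11110011 → 4-byte char (#3). Advance 4.
Byte at offset 10: 0xE2 = 11100010 → 3-byte char (#4). Advance 3.
Byte at offset 13: 0xD4 = 11010100 → 2-byte char (#5). Advance 2.
Byte at offset 15: 0xC2 = 11000010 → 2-byte char (#6). Advance 2.
Byte at offset 17: 0xE8 = 11101000 → 3-byte char (#7). Advance 3.
Reached end at offset 20 after 7 code points.

7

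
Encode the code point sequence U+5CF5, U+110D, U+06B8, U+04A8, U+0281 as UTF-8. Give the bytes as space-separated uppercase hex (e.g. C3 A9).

U+5CF5: 3-byte form → E5 B3 B5.
U+110D: 3-byte form → E1 84 8D.
U+06B8: 2-byte form → DA B8.
U+04A8: 2-byte form → D2 A8.
U+0281: 2-byte form → CA 81.
Concatenated (12 bytes): E5 B3 B5 E1 84 8D DA B8 D2 A8 CA 81.

E5 B3 B5 E1 84 8D DA B8 D2 A8 CA 81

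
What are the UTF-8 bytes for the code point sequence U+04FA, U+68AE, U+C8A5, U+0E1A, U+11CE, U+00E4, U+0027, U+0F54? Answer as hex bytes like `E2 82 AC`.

U+04FA: 2-byte form → D3 BA.
U+68AE: 3-byte form → E6 A2 AE.
U+C8A5: 3-byte form → EC A2 A5.
U+0E1A: 3-byte form → E0 B8 9A.
U+11CE: 3-byte form → E1 87 8E.
U+00E4: 2-byte form → C3 A4.
U+0027: 1-byte form → 27.
U+0F54: 3-byte form → E0 BD 94.
Concatenated (20 bytes): D3 BA E6 A2 AE EC A2 A5 E0 B8 9A E1 87 8E C3 A4 27 E0 BD 94.

D3 BA E6 A2 AE EC A2 A5 E0 B8 9A E1 87 8E C3 A4 27 E0 BD 94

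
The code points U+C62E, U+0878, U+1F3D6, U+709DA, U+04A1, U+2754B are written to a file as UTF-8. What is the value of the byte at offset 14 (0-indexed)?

0xD2

U+C62E → 3-byte form EC 98 AE at offsets 0–2.
U+0878 → 3-byte form E0 A1 B8 at offsets 3–5.
U+1F3D6 → 4-byte form F0 9F 8F 96 at offsets 6–9.
U+709DA → 4-byte form F1 B0 A7 9A at offsets 10–13.
U+04A1 → 2-byte form D2 A1 at offsets 14–15.
Offset 14 falls in char 5's range; it's byte 1 of D2 A1 = 0xD2.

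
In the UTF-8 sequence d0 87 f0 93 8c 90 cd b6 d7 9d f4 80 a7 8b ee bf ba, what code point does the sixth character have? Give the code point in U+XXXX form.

U+EFFA

Offset 0: leading byte 0xD0 = 11010000 → 2-byte char #1 = D0 87.
Offset 2: leading byte 0xF0 = 11110000 → 4-byte char #2 = F0 93 8C 90.
Offset 6: leading byte 0xCD = 11001101 → 2-byte char #3 = CD B6.
Offset 8: leading byte 0xD7 = 11010111 → 2-byte char #4 = D7 9D.
Offset 10: leading byte 0xF4 = 11110100 → 4-byte char #5 = F4 80 A7 8B.
Offset 14: leading byte 0xEE = 11101110 → 3-byte char #6 = EE BF BA.
Leading byte 0xEE = 11101110 matches 1110xxxx → 3-byte sequence.
Byte 1: 0xEE = 11101110, payload 1110 (4 bits).
Byte 2: 0xBF = 10111111 (10xxxxxx ✓), payload 111111.
Byte 3: 0xBA = 10111010 (10xxxxxx ✓), payload 111010.
Concatenate: 1110111111111010 = 0xEFFA (16 bits → U+EFFA).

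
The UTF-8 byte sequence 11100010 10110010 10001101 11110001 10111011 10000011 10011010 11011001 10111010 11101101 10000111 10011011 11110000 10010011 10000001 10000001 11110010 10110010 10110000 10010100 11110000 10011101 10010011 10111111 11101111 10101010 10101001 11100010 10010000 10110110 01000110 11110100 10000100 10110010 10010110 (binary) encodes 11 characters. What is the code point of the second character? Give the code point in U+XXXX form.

Offset 0: leading byte 0xE2 = 11100010 → 3-byte char #1 = E2 B2 8D.
Offset 3: leading byte 0xF1 = 11110001 → 4-byte char #2 = F1 BB 83 9A.
Leading byte 0xF1 = 11110001 matches 11110xxx → 4-byte sequence.
Byte 1: 0xF1 = 11110001, payload 001 (3 bits).
Byte 2: 0xBB = 10111011 (10xxxxxx ✓), payload 111011.
Byte 3: 0x83 = 10000011 (10xxxxxx ✓), payload 000011.
Byte 4: 0x9A = 10011010 (10xxxxxx ✓), payload 011010.
Concatenate: 001111011000011011010 = 0x7B0DA (21 bits → U+7B0DA).

U+7B0DA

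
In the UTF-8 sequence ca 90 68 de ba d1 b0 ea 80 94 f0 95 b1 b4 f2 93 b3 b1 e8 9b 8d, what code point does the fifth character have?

Offset 0: leading byte 0xCA = 11001010 → 2-byte char #1 = CA 90.
Offset 2: leading byte 0x68 = 01101000 → 1-byte char #2 = 68.
Offset 3: leading byte 0xDE = 11011110 → 2-byte char #3 = DE BA.
Offset 5: leading byte 0xD1 = 11010001 → 2-byte char #4 = D1 B0.
Offset 7: leading byte 0xEA = 11101010 → 3-byte char #5 = EA 80 94.
Leading byte 0xEA = 11101010 matches 1110xxxx → 3-byte sequence.
Byte 1: 0xEA = 11101010, payload 1010 (4 bits).
Byte 2: 0x80 = 10000000 (10xxxxxx ✓), payload 000000.
Byte 3: 0x94 = 10010100 (10xxxxxx ✓), payload 010100.
Concatenate: 1010000000010100 = 0xA014 (16 bits → U+A014).

U+A014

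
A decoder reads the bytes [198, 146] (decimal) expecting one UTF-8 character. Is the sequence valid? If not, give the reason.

valid

Leading byte 0xC6 = 11000110 → 2-byte form.
Continuation bytes 0x92=10010010 all match 10xxxxxx.
Decoded value 0x192 is ≥ 0x80 (shortest form) and not a surrogate.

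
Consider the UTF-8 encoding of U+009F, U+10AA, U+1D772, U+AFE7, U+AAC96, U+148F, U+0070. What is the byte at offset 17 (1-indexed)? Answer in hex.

1-indexed offset 17 is 0-indexed offset 16.
U+009F → 2-byte form C2 9F at offsets 0–1.
U+10AA → 3-byte form E1 82 AA at offsets 2–4.
U+1D772 → 4-byte form F0 9D 9D B2 at offsets 5–8.
U+AFE7 → 3-byte form EA BF A7 at offsets 9–11.
U+AAC96 → 4-byte form F2 AA B2 96 at offsets 12–15.
U+148F → 3-byte form E1 92 8F at offsets 16–18.
Offset 16 falls in char 6's range; it's byte 1 of E1 92 8F = 0xE1.

0xE1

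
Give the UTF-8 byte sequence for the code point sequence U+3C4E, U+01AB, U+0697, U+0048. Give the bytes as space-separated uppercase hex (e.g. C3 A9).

E3 B1 8E C6 AB DA 97 48

U+3C4E: 3-byte form → E3 B1 8E.
U+01AB: 2-byte form → C6 AB.
U+0697: 2-byte form → DA 97.
U+0048: 1-byte form → 48.
Concatenated (8 bytes): E3 B1 8E C6 AB DA 97 48.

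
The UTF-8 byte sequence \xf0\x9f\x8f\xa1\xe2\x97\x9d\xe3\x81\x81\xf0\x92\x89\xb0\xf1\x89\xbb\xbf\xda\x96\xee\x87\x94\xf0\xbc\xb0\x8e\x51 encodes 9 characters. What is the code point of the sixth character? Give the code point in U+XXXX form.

Offset 0: leading byte 0xF0 = 11110000 → 4-byte char #1 = F0 9F 8F A1.
Offset 4: leading byte 0xE2 = 11100010 → 3-byte char #2 = E2 97 9D.
Offset 7: leading byte 0xE3 = 11100011 → 3-byte char #3 = E3 81 81.
Offset 10: leading byte 0xF0 = 11110000 → 4-byte char #4 = F0 92 89 B0.
Offset 14: leading byte 0xF1 = 11110001 → 4-byte char #5 = F1 89 BB BF.
Offset 18: leading byte 0xDA = 11011010 → 2-byte char #6 = DA 96.
Leading byte 0xDA = 11011010 matches 110xxxxx → 2-byte sequence.
Byte 1: 0xDA = 11011010, payload 11010 (5 bits).
Byte 2: 0x96 = 10010110 (10xxxxxx ✓), payload 010110.
Concatenate: 11010010110 = 0x696 (11 bits → U+0696).

U+0696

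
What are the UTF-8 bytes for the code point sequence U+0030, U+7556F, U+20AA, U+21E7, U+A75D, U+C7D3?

U+0030: 1-byte form → 30.
U+7556F: 4-byte form → F1 B5 95 AF.
U+20AA: 3-byte form → E2 82 AA.
U+21E7: 3-byte form → E2 87 A7.
U+A75D: 3-byte form → EA 9D 9D.
U+C7D3: 3-byte form → EC 9F 93.
Concatenated (17 bytes): 30 F1 B5 95 AF E2 82 AA E2 87 A7 EA 9D 9D EC 9F 93.

30 F1 B5 95 AF E2 82 AA E2 87 A7 EA 9D 9D EC 9F 93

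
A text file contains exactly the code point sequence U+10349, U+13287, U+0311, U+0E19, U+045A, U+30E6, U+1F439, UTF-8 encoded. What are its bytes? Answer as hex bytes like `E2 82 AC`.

F0 90 8D 89 F0 93 8A 87 CC 91 E0 B8 99 D1 9A E3 83 A6 F0 9F 90 B9

U+10349: 4-byte form → F0 90 8D 89.
U+13287: 4-byte form → F0 93 8A 87.
U+0311: 2-byte form → CC 91.
U+0E19: 3-byte form → E0 B8 99.
U+045A: 2-byte form → D1 9A.
U+30E6: 3-byte form → E3 83 A6.
U+1F439: 4-byte form → F0 9F 90 B9.
Concatenated (22 bytes): F0 90 8D 89 F0 93 8A 87 CC 91 E0 B8 99 D1 9A E3 83 A6 F0 9F 90 B9.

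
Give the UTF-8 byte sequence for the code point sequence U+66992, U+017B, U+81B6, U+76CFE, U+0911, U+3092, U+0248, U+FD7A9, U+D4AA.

U+66992: 4-byte form → F1 A6 A6 92.
U+017B: 2-byte form → C5 BB.
U+81B6: 3-byte form → E8 86 B6.
U+76CFE: 4-byte form → F1 B6 B3 BE.
U+0911: 3-byte form → E0 A4 91.
U+3092: 3-byte form → E3 82 92.
U+0248: 2-byte form → C9 88.
U+FD7A9: 4-byte form → F3 BD 9E A9.
U+D4AA: 3-byte form → ED 92 AA.
Concatenated (28 bytes): F1 A6 A6 92 C5 BB E8 86 B6 F1 B6 B3 BE E0 A4 91 E3 82 92 C9 88 F3 BD 9E A9 ED 92 AA.

F1 A6 A6 92 C5 BB E8 86 B6 F1 B6 B3 BE E0 A4 91 E3 82 92 C9 88 F3 BD 9E A9 ED 92 AA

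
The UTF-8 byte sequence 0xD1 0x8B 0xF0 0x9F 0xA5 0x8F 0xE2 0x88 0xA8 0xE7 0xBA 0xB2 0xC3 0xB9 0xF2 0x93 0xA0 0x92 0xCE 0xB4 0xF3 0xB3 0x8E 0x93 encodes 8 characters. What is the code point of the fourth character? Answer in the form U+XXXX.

U+7EB2

Offset 0: leading byte 0xD1 = 11010001 → 2-byte char #1 = D1 8B.
Offset 2: leading byte 0xF0 = 11110000 → 4-byte char #2 = F0 9F A5 8F.
Offset 6: leading byte 0xE2 = 11100010 → 3-byte char #3 = E2 88 A8.
Offset 9: leading byte 0xE7 = 11100111 → 3-byte char #4 = E7 BA B2.
Leading byte 0xE7 = 11100111 matches 1110xxxx → 3-byte sequence.
Byte 1: 0xE7 = 11100111, payload 0111 (4 bits).
Byte 2: 0xBA = 10111010 (10xxxxxx ✓), payload 111010.
Byte 3: 0xB2 = 10110010 (10xxxxxx ✓), payload 110010.
Concatenate: 0111111010110010 = 0x7EB2 (16 bits → U+7EB2).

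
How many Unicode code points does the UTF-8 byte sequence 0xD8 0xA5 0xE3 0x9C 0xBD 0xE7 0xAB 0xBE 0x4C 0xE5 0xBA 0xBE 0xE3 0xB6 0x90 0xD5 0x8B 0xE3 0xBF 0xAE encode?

Byte at offset 0: 0xD8 = 11011000 → 2-byte char (#1). Advance 2.
Byte at offset 2: 0xE3 = 11100011 → 3-byte char (#2). Advance 3.
Byte at offset 5: 0xE7 = 11100111 → 3-byte char (#3). Advance 3.
Byte at offset 8: 0x4C = 01001100 → 1-byte char (#4). Advance 1.
Byte at offset 9: 0xE5 = 11100101 → 3-byte char (#5). Advance 3.
Byte at offset 12: 0xE3 = 11100011 → 3-byte char (#6). Advance 3.
Byte at offset 15: 0xD5 = 11010101 → 2-byte char (#7). Advance 2.
Byte at offset 17: 0xE3 = 11100011 → 3-byte char (#8). Advance 3.
Reached end at offset 20 after 8 code points.

8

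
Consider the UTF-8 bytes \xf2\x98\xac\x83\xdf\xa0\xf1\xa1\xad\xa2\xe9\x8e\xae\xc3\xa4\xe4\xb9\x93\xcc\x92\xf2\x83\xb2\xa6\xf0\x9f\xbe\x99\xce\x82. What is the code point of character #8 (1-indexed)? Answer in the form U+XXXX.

U+83CA6

Offset 0: leading byte 0xF2 = 11110010 → 4-byte char #1 = F2 98 AC 83.
Offset 4: leading byte 0xDF = 11011111 → 2-byte char #2 = DF A0.
Offset 6: leading byte 0xF1 = 11110001 → 4-byte char #3 = F1 A1 AD A2.
Offset 10: leading byte 0xE9 = 11101001 → 3-byte char #4 = E9 8E AE.
Offset 13: leading byte 0xC3 = 11000011 → 2-byte char #5 = C3 A4.
Offset 15: leading byte 0xE4 = 11100100 → 3-byte char #6 = E4 B9 93.
Offset 18: leading byte 0xCC = 11001100 → 2-byte char #7 = CC 92.
Offset 20: leading byte 0xF2 = 11110010 → 4-byte char #8 = F2 83 B2 A6.
Leading byte 0xF2 = 11110010 matches 11110xxx → 4-byte sequence.
Byte 1: 0xF2 = 11110010, payload 010 (3 bits).
Byte 2: 0x83 = 10000011 (10xxxxxx ✓), payload 000011.
Byte 3: 0xB2 = 10110010 (10xxxxxx ✓), payload 110010.
Byte 4: 0xA6 = 10100110 (10xxxxxx ✓), payload 100110.
Concatenate: 010000011110010100110 = 0x83CA6 (21 bits → U+83CA6).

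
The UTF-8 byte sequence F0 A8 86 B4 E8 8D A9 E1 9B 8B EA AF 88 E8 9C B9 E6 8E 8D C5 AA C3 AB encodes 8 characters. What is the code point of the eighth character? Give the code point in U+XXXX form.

Offset 0: leading byte 0xF0 = 11110000 → 4-byte char #1 = F0 A8 86 B4.
Offset 4: leading byte 0xE8 = 11101000 → 3-byte char #2 = E8 8D A9.
Offset 7: leading byte 0xE1 = 11100001 → 3-byte char #3 = E1 9B 8B.
Offset 10: leading byte 0xEA = 11101010 → 3-byte char #4 = EA AF 88.
Offset 13: leading byte 0xE8 = 11101000 → 3-byte char #5 = E8 9C B9.
Offset 16: leading byte 0xE6 = 11100110 → 3-byte char #6 = E6 8E 8D.
Offset 19: leading byte 0xC5 = 11000101 → 2-byte char #7 = C5 AA.
Offset 21: leading byte 0xC3 = 11000011 → 2-byte char #8 = C3 AB.
Leading byte 0xC3 = 11000011 matches 110xxxxx → 2-byte sequence.
Byte 1: 0xC3 = 11000011, payload 00011 (5 bits).
Byte 2: 0xAB = 10101011 (10xxxxxx ✓), payload 101011.
Concatenate: 00011101011 = 0xEB (11 bits → U+00EB).

U+00EB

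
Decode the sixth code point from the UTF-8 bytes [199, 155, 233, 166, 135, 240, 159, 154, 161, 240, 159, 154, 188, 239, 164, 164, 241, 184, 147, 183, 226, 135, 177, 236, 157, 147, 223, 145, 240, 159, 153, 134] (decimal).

Offset 0: leading byte 0xC7 = 11000111 → 2-byte char #1 = C7 9B.
Offset 2: leading byte 0xE9 = 11101001 → 3-byte char #2 = E9 A6 87.
Offset 5: leading byte 0xF0 = 11110000 → 4-byte char #3 = F0 9F 9A A1.
Offset 9: leading byte 0xF0 = 11110000 → 4-byte char #4 = F0 9F 9A BC.
Offset 13: leading byte 0xEF = 11101111 → 3-byte char #5 = EF A4 A4.
Offset 16: leading byte 0xF1 = 11110001 → 4-byte char #6 = F1 B8 93 B7.
Leading byte 0xF1 = 11110001 matches 11110xxx → 4-byte sequence.
Byte 1: 0xF1 = 11110001, payload 001 (3 bits).
Byte 2: 0xB8 = 10111000 (10xxxxxx ✓), payload 111000.
Byte 3: 0x93 = 10010011 (10xxxxxx ✓), payload 010011.
Byte 4: 0xB7 = 10110111 (10xxxxxx ✓), payload 110111.
Concatenate: 001111000010011110111 = 0x784F7 (21 bits → U+784F7).

U+784F7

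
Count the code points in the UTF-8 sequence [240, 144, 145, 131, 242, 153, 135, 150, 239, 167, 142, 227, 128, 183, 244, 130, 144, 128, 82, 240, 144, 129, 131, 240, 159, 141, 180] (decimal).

Byte at offset 0: 0xF0 = 11110000 → 4-byte char (#1). Advance 4.
Byte at offset 4: 0xF2 = 11110010 → 4-byte char (#2). Advance 4.
Byte at offset 8: 0xEF = 11101111 → 3-byte char (#3). Advance 3.
Byte at offset 11: 0xE3 = 11100011 → 3-byte char (#4). Advance 3.
Byte at offset 14: 0xF4 = 11110100 → 4-byte char (#5). Advance 4.
Byte at offset 18: 0x52 = 01010010 → 1-byte char (#6). Advance 1.
Byte at offset 19: 0xF0 = 11110000 → 4-byte char (#7). Advance 4.
Byte at offset 23: 0xF0 = 11110000 → 4-byte char (#8). Advance 4.
Reached end at offset 27 after 8 code points.

8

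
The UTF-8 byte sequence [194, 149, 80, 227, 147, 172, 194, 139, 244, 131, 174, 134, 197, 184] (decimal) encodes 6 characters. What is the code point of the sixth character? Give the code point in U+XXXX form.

Offset 0: leading byte 0xC2 = 11000010 → 2-byte char #1 = C2 95.
Offset 2: leading byte 0x50 = 01010000 → 1-byte char #2 = 50.
Offset 3: leading byte 0xE3 = 11100011 → 3-byte char #3 = E3 93 AC.
Offset 6: leading byte 0xC2 = 11000010 → 2-byte char #4 = C2 8B.
Offset 8: leading byte 0xF4 = 11110100 → 4-byte char #5 = F4 83 AE 86.
Offset 12: leading byte 0xC5 = 11000101 → 2-byte char #6 = C5 B8.
Leading byte 0xC5 = 11000101 matches 110xxxxx → 2-byte sequence.
Byte 1: 0xC5 = 11000101, payload 00101 (5 bits).
Byte 2: 0xB8 = 10111000 (10xxxxxx ✓), payload 111000.
Concatenate: 00101111000 = 0x178 (11 bits → U+0178).

U+0178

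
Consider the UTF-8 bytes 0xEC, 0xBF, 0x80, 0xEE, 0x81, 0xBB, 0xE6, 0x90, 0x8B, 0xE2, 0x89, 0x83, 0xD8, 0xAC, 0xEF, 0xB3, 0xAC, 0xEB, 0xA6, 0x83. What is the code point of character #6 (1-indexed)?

U+FCEC

Offset 0: leading byte 0xEC = 11101100 → 3-byte char #1 = EC BF 80.
Offset 3: leading byte 0xEE = 11101110 → 3-byte char #2 = EE 81 BB.
Offset 6: leading byte 0xE6 = 11100110 → 3-byte char #3 = E6 90 8B.
Offset 9: leading byte 0xE2 = 11100010 → 3-byte char #4 = E2 89 83.
Offset 12: leading byte 0xD8 = 11011000 → 2-byte char #5 = D8 AC.
Offset 14: leading byte 0xEF = 11101111 → 3-byte char #6 = EF B3 AC.
Leading byte 0xEF = 11101111 matches 1110xxxx → 3-byte sequence.
Byte 1: 0xEF = 11101111, payload 1111 (4 bits).
Byte 2: 0xB3 = 10110011 (10xxxxxx ✓), payload 110011.
Byte 3: 0xAC = 10101100 (10xxxxxx ✓), payload 101100.
Concatenate: 1111110011101100 = 0xFCEC (16 bits → U+FCEC).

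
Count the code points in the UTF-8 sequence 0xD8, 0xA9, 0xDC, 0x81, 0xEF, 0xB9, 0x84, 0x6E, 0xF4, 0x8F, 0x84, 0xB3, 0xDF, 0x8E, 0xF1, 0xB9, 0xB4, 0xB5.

7

Byte at offset 0: 0xD8 = 11011000 → 2-byte char (#1). Advance 2.
Byte at offset 2: 0xDC = 11011100 → 2-byte char (#2). Advance 2.
Byte at offset 4: 0xEF = 11101111 → 3-byte char (#3). Advance 3.
Byte at offset 7: 0x6E = 01101110 → 1-byte char (#4). Advance 1.
Byte at offset 8: 0xF4 = 11110100 → 4-byte char (#5). Advance 4.
Byte at offset 12: 0xDF = 11011111 → 2-byte char (#6). Advance 2.
Byte at offset 14: 0xF1 = 11110001 → 4-byte char (#7). Advance 4.
Reached end at offset 18 after 7 code points.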